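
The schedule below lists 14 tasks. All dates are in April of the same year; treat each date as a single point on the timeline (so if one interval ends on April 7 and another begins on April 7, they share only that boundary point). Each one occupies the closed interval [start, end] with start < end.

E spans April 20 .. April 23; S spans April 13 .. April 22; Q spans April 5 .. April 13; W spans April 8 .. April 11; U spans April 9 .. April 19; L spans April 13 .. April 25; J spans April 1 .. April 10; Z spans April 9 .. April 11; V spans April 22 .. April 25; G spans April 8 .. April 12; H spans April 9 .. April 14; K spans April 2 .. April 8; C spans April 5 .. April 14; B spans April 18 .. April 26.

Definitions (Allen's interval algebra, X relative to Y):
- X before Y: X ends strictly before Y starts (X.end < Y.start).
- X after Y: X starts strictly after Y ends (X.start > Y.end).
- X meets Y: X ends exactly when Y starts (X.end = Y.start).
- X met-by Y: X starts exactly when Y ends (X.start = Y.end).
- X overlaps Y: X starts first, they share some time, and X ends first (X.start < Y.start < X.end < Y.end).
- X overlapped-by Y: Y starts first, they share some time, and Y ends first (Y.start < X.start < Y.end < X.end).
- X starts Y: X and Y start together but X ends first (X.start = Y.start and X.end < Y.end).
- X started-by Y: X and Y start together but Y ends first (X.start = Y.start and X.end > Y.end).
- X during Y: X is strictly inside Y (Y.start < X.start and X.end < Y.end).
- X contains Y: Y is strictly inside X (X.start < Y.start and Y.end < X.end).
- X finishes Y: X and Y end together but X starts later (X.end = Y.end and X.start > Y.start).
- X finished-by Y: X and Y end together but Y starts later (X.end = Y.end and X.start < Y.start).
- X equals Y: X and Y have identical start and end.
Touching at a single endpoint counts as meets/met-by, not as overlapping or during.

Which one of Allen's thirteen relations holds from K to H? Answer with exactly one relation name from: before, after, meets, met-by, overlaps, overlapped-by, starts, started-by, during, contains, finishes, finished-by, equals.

before

K = [April 2, April 8]; H = [April 9, April 14].
Compare endpoints: K.start < H.start, K.start < H.end, K.end < H.start, K.end < H.end.
That pattern is 'before'.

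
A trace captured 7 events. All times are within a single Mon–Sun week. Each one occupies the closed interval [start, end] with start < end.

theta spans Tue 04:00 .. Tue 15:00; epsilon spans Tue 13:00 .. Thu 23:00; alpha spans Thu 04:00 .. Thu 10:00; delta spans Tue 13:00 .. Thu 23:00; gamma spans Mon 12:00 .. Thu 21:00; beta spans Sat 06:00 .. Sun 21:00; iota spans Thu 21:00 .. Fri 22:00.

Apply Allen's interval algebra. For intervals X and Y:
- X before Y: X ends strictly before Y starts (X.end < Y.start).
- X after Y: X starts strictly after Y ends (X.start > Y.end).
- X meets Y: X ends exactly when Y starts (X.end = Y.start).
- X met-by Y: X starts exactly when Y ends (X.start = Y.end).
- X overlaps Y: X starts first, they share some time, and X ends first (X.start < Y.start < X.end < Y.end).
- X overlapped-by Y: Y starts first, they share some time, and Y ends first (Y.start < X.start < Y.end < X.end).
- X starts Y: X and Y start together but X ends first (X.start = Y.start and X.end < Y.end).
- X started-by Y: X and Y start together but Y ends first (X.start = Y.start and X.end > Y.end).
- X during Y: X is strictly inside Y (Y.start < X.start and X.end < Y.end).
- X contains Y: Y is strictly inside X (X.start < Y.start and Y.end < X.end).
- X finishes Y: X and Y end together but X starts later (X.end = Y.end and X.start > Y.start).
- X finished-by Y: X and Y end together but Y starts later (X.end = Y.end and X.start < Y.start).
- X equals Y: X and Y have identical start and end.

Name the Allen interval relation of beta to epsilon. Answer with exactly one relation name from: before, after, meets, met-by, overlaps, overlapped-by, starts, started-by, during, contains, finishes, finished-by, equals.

beta = [Sat 06:00, Sun 21:00]; epsilon = [Tue 13:00, Thu 23:00].
Compare endpoints: beta.start > epsilon.start, beta.start > epsilon.end, beta.end > epsilon.start, beta.end > epsilon.end.
That pattern is 'after'.

after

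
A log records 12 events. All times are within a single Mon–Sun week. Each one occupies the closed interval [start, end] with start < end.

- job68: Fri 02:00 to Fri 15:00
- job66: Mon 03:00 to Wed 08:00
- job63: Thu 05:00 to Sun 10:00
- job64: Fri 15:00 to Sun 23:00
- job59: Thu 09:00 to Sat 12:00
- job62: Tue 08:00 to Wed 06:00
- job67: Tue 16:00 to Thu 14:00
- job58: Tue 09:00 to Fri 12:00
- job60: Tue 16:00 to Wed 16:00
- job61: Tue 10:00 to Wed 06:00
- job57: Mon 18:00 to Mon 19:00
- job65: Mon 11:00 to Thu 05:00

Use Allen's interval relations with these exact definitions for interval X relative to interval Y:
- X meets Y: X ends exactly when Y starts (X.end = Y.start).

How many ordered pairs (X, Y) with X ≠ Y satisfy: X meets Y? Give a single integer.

Checking all 132 ordered pairs for relation 'meets'; matching pairs in alphabetical order:
(job65, job63): job65 meets job63 ✓
(job68, job64): job68 meets job64 ✓
Count: 2.

2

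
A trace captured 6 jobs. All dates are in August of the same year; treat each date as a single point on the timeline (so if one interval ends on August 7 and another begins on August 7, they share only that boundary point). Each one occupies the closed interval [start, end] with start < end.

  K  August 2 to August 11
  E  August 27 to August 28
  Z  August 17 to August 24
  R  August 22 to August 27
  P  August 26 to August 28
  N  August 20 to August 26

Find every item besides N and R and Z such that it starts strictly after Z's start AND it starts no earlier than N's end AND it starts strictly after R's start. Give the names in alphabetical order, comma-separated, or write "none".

Conditions: its start is strictly after Z's start (X.start > August 17) AND its start is no earlier than N's end (X.start >= August 26) AND its start is strictly after R's start (X.start > August 22).
E: start August 27 > August 17? ✓; start August 27 >= August 26? ✓; start August 27 > August 22? ✓ → yes.
K: start August 2 > August 17? ✗; start August 2 >= August 26? ✗; start August 2 > August 22? ✗ → no.
P: start August 26 > August 17? ✓; start August 26 >= August 26? ✓; start August 26 > August 22? ✓ → yes.
Result: E, P.

E, P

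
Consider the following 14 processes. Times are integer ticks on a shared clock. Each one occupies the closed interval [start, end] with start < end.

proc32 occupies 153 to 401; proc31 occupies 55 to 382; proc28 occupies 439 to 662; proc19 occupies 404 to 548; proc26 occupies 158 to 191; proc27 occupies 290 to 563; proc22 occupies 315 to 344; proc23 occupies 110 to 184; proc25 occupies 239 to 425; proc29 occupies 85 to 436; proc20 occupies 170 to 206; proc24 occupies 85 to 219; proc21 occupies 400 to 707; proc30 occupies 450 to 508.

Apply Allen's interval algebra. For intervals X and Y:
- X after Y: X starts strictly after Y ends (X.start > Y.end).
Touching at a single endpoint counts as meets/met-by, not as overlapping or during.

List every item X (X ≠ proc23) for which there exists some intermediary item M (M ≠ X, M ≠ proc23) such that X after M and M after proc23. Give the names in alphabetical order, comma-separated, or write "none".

Target proc23 = [110, 184].
Intermediaries M with M after proc23: proc19, proc21, proc22, proc25, proc27, proc28, proc30.
Via proc19 — items with X after proc19: none.
Via proc21 — items with X after proc21: none.
Via proc22 — items with X after proc22: proc19, proc21, proc28, proc30.
Via proc25 — items with X after proc25: proc28, proc30.
Via proc27 — items with X after proc27: none.
Via proc28 — items with X after proc28: none.
Via proc30 — items with X after proc30: none.
Union: proc19, proc21, proc28, proc30.

proc19, proc21, proc28, proc30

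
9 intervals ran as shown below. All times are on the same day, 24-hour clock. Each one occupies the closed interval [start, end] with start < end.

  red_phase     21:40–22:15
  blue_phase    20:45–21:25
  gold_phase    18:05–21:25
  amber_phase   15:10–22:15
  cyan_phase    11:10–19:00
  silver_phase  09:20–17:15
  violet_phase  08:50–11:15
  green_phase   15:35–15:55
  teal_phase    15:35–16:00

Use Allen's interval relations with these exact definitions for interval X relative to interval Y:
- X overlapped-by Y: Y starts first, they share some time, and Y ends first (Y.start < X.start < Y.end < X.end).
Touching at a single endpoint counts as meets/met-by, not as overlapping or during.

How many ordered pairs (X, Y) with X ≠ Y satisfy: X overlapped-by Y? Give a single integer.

6

Checking all 72 ordered pairs for relation 'overlapped-by'; matching pairs in alphabetical order:
(amber_phase, cyan_phase): amber_phase overlapped-by cyan_phase ✓
(amber_phase, silver_phase): amber_phase overlapped-by silver_phase ✓
(cyan_phase, silver_phase): cyan_phase overlapped-by silver_phase ✓
(cyan_phase, violet_phase): cyan_phase overlapped-by violet_phase ✓
(gold_phase, cyan_phase): gold_phase overlapped-by cyan_phase ✓
(silver_phase, violet_phase): silver_phase overlapped-by violet_phase ✓
Count: 6.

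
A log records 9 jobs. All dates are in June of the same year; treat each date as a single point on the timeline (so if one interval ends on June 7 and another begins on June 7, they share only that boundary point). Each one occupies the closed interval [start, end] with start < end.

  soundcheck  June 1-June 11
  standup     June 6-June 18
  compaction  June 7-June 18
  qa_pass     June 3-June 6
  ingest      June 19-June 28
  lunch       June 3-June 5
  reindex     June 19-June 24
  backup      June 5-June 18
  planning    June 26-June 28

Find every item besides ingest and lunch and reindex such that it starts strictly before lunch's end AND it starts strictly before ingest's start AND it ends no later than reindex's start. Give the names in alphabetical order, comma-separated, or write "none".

qa_pass, soundcheck

Conditions: its start is strictly before lunch's end (X.start < June 5) AND its start is strictly before ingest's start (X.start < June 19) AND its end is no later than reindex's start (X.end <= June 19).
backup: start June 5 < June 5? ✗; start June 5 < June 19? ✓; end June 18 <= June 19? ✓ → no.
compaction: start June 7 < June 5? ✗; start June 7 < June 19? ✓; end June 18 <= June 19? ✓ → no.
planning: start June 26 < June 5? ✗; start June 26 < June 19? ✗; end June 28 <= June 19? ✗ → no.
qa_pass: start June 3 < June 5? ✓; start June 3 < June 19? ✓; end June 6 <= June 19? ✓ → yes.
soundcheck: start June 1 < June 5? ✓; start June 1 < June 19? ✓; end June 11 <= June 19? ✓ → yes.
standup: start June 6 < June 5? ✗; start June 6 < June 19? ✓; end June 18 <= June 19? ✓ → no.
Result: qa_pass, soundcheck.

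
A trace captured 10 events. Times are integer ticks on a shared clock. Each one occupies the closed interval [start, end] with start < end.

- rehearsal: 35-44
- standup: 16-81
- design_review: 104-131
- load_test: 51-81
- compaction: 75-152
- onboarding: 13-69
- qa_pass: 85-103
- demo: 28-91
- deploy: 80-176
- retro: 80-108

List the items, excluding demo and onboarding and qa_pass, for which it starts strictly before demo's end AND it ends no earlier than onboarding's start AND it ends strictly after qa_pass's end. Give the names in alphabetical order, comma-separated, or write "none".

compaction, deploy, retro

Conditions: its start is strictly before demo's end (X.start < 91) AND its end is no earlier than onboarding's start (X.end >= 13) AND its end is strictly after qa_pass's end (X.end > 103).
compaction: start 75 < 91? ✓; end 152 >= 13? ✓; end 152 > 103? ✓ → yes.
deploy: start 80 < 91? ✓; end 176 >= 13? ✓; end 176 > 103? ✓ → yes.
design_review: start 104 < 91? ✗; end 131 >= 13? ✓; end 131 > 103? ✓ → no.
load_test: start 51 < 91? ✓; end 81 >= 13? ✓; end 81 > 103? ✗ → no.
rehearsal: start 35 < 91? ✓; end 44 >= 13? ✓; end 44 > 103? ✗ → no.
retro: start 80 < 91? ✓; end 108 >= 13? ✓; end 108 > 103? ✓ → yes.
standup: start 16 < 91? ✓; end 81 >= 13? ✓; end 81 > 103? ✗ → no.
Result: compaction, deploy, retro.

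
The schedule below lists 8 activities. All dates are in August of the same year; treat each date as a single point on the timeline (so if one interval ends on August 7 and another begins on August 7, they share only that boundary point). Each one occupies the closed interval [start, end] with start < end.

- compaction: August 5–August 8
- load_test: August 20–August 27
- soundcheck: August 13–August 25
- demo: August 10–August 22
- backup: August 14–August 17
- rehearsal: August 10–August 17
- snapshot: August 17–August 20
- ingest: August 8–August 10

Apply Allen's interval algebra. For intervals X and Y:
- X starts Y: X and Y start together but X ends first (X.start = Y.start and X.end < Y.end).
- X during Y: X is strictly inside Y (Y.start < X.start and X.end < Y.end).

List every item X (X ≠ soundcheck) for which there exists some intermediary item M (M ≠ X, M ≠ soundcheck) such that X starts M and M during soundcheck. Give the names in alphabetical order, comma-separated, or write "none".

Target soundcheck = [August 13, August 25].
Intermediaries M with M during soundcheck: backup, snapshot.
Via backup — items with X starts backup: none.
Via snapshot — items with X starts snapshot: none.
Union: none.

none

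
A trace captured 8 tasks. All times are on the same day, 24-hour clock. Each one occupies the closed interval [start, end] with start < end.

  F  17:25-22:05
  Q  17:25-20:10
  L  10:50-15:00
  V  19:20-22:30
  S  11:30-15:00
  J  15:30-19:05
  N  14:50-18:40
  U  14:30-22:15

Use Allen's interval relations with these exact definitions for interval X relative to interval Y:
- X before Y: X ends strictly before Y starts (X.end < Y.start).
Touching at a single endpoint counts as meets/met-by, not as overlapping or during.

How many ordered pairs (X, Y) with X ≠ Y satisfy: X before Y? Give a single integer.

10

Checking all 56 ordered pairs for relation 'before'; matching pairs in alphabetical order:
(J, V): J before V ✓
(L, F): L before F ✓
(L, J): L before J ✓
(L, Q): L before Q ✓
(L, V): L before V ✓
(N, V): N before V ✓
(S, F): S before F ✓
(S, J): S before J ✓
(S, Q): S before Q ✓
(S, V): S before V ✓
Count: 10.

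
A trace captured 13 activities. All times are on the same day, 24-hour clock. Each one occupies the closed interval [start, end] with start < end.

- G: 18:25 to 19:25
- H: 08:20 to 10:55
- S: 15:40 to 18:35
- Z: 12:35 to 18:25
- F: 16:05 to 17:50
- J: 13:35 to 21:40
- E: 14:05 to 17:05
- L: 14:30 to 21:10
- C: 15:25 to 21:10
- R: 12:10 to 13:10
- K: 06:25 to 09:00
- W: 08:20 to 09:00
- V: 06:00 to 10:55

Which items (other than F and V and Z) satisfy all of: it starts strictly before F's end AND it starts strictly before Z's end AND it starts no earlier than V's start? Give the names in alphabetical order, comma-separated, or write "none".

C, E, H, J, K, L, R, S, W

Conditions: its start is strictly before F's end (X.start < 17:50) AND its start is strictly before Z's end (X.start < 18:25) AND its start is no earlier than V's start (X.start >= 06:00).
C: start 15:25 < 17:50? ✓; start 15:25 < 18:25? ✓; start 15:25 >= 06:00? ✓ → yes.
E: start 14:05 < 17:50? ✓; start 14:05 < 18:25? ✓; start 14:05 >= 06:00? ✓ → yes.
G: start 18:25 < 17:50? ✗; start 18:25 < 18:25? ✗; start 18:25 >= 06:00? ✓ → no.
H: start 08:20 < 17:50? ✓; start 08:20 < 18:25? ✓; start 08:20 >= 06:00? ✓ → yes.
J: start 13:35 < 17:50? ✓; start 13:35 < 18:25? ✓; start 13:35 >= 06:00? ✓ → yes.
K: start 06:25 < 17:50? ✓; start 06:25 < 18:25? ✓; start 06:25 >= 06:00? ✓ → yes.
L: start 14:30 < 17:50? ✓; start 14:30 < 18:25? ✓; start 14:30 >= 06:00? ✓ → yes.
R: start 12:10 < 17:50? ✓; start 12:10 < 18:25? ✓; start 12:10 >= 06:00? ✓ → yes.
S: start 15:40 < 17:50? ✓; start 15:40 < 18:25? ✓; start 15:40 >= 06:00? ✓ → yes.
W: start 08:20 < 17:50? ✓; start 08:20 < 18:25? ✓; start 08:20 >= 06:00? ✓ → yes.
Result: C, E, H, J, K, L, R, S, W.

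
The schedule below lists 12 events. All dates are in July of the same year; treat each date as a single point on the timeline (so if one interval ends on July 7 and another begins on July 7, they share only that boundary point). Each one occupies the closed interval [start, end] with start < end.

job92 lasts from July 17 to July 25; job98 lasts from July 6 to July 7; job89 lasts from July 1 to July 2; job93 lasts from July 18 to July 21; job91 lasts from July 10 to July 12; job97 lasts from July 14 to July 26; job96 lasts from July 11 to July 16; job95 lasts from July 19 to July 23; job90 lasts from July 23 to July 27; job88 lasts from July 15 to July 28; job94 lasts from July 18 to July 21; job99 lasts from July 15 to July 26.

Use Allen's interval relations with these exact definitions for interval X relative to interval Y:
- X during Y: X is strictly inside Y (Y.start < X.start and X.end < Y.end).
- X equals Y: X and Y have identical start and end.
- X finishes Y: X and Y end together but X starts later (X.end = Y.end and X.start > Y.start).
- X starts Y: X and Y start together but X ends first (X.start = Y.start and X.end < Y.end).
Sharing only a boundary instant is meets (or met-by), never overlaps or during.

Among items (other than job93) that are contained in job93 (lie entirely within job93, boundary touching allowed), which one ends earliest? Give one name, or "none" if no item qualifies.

job94

Target job93 = [July 18, July 21].
job88 [July 15, July 28] → contains → excluded.
job89 [July 1, July 2] → before → excluded.
job90 [July 23, July 27] → after → excluded.
job91 [July 10, July 12] → before → excluded.
job92 [July 17, July 25] → contains → excluded.
job94 [July 18, July 21] → equals → candidate.
job95 [July 19, July 23] → overlapped-by → excluded.
job96 [July 11, July 16] → before → excluded.
job97 [July 14, July 26] → contains → excluded.
job98 [July 6, July 7] → before → excluded.
job99 [July 15, July 26] → contains → excluded.
Among candidates, earliest end is July 21 → job94.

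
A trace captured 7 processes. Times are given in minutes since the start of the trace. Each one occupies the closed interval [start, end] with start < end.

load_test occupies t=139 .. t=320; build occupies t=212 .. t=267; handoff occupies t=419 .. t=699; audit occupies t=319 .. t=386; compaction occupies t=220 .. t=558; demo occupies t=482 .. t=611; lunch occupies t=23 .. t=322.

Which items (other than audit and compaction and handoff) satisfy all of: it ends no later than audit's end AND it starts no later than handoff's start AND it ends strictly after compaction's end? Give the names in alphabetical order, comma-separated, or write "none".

Conditions: its end is no later than audit's end (X.end <= t=386) AND its start is no later than handoff's start (X.start <= t=419) AND its end is strictly after compaction's end (X.end > t=558).
build: end t=267 <= t=386? ✓; start t=212 <= t=419? ✓; end t=267 > t=558? ✗ → no.
demo: end t=611 <= t=386? ✗; start t=482 <= t=419? ✗; end t=611 > t=558? ✓ → no.
load_test: end t=320 <= t=386? ✓; start t=139 <= t=419? ✓; end t=320 > t=558? ✗ → no.
lunch: end t=322 <= t=386? ✓; start t=23 <= t=419? ✓; end t=322 > t=558? ✗ → no.
Result: none.

none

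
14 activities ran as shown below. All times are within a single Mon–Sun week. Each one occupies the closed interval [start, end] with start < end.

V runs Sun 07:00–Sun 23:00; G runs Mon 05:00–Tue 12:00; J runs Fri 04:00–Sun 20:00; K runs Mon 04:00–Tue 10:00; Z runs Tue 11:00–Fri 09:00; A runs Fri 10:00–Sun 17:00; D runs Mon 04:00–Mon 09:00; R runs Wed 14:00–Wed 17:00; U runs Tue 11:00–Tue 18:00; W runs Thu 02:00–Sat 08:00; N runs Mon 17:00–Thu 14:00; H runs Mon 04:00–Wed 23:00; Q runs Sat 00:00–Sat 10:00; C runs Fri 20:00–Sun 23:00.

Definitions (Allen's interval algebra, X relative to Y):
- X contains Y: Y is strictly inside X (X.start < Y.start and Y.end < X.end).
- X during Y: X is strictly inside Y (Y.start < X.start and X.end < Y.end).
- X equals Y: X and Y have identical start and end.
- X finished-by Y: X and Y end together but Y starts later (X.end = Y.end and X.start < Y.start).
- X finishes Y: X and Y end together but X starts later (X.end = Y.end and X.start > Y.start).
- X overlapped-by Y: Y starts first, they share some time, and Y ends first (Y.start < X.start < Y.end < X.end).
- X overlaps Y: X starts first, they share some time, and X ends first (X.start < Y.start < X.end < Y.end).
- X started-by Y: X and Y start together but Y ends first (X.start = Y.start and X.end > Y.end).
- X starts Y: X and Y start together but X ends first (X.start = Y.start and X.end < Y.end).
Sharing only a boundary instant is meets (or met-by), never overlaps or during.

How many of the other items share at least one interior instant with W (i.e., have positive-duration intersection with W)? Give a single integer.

6

Target W = [Thu 02:00, Sat 08:00].
A [Fri 10:00, Sun 17:00] → overlapped-by → counts.
C [Fri 20:00, Sun 23:00] → overlapped-by → counts.
D [Mon 04:00, Mon 09:00] → before → no.
G [Mon 05:00, Tue 12:00] → before → no.
H [Mon 04:00, Wed 23:00] → before → no.
J [Fri 04:00, Sun 20:00] → overlapped-by → counts.
K [Mon 04:00, Tue 10:00] → before → no.
N [Mon 17:00, Thu 14:00] → overlaps → counts.
Q [Sat 00:00, Sat 10:00] → overlapped-by → counts.
R [Wed 14:00, Wed 17:00] → before → no.
U [Tue 11:00, Tue 18:00] → before → no.
V [Sun 07:00, Sun 23:00] → after → no.
Z [Tue 11:00, Fri 09:00] → overlaps → counts.
Total: 6.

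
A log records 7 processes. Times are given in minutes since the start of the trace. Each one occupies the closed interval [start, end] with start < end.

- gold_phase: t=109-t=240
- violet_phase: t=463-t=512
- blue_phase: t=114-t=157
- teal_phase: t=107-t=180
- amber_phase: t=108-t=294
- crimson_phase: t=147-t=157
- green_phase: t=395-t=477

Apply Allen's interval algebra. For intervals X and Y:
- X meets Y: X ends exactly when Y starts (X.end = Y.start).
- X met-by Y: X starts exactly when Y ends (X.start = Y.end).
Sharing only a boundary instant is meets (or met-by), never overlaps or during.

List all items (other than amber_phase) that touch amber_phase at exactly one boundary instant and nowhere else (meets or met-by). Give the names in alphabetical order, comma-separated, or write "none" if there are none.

Target amber_phase = [t=108, t=294].
blue_phase [t=114, t=157] → during → no.
crimson_phase [t=147, t=157] → during → no.
gold_phase [t=109, t=240] → during → no.
green_phase [t=395, t=477] → after → no.
teal_phase [t=107, t=180] → overlaps → no.
violet_phase [t=463, t=512] → after → no.
Result: none.

none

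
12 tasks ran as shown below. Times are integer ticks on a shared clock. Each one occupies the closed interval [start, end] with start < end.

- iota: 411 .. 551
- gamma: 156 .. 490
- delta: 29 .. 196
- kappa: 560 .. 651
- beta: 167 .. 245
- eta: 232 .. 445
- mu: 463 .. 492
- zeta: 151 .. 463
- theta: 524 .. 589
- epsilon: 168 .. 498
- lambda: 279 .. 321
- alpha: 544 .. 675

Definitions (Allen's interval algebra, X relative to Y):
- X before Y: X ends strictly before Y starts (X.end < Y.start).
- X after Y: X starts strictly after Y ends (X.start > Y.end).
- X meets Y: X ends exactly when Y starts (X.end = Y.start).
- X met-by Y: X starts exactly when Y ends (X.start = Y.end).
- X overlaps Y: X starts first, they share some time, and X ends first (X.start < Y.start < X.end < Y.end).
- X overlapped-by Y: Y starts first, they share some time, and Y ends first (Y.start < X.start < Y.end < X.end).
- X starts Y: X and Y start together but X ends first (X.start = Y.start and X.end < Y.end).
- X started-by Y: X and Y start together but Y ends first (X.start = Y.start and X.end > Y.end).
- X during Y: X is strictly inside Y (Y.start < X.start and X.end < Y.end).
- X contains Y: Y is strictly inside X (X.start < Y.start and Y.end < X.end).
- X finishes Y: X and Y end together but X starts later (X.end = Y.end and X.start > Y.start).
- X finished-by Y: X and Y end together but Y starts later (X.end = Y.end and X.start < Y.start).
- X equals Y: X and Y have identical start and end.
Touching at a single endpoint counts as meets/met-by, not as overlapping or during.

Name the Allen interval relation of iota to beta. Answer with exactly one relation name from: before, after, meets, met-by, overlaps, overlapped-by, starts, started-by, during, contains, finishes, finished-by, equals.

after

iota = [411, 551]; beta = [167, 245].
Compare endpoints: iota.start > beta.start, iota.start > beta.end, iota.end > beta.start, iota.end > beta.end.
That pattern is 'after'.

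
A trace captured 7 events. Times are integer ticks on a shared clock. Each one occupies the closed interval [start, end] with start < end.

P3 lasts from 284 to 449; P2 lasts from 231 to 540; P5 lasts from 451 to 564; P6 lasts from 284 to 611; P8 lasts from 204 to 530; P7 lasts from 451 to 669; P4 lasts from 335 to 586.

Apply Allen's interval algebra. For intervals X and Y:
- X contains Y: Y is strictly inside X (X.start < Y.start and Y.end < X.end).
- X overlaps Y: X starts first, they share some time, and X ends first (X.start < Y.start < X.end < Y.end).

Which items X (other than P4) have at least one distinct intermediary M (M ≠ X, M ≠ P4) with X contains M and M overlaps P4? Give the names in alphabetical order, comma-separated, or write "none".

Target P4 = [335, 586].
Intermediaries M with M overlaps P4: P2, P3, P8.
Via P2 — items with X contains P2: none.
Via P3 — items with X contains P3: P2, P8.
Via P8 — items with X contains P8: none.
Union: P2, P8.

P2, P8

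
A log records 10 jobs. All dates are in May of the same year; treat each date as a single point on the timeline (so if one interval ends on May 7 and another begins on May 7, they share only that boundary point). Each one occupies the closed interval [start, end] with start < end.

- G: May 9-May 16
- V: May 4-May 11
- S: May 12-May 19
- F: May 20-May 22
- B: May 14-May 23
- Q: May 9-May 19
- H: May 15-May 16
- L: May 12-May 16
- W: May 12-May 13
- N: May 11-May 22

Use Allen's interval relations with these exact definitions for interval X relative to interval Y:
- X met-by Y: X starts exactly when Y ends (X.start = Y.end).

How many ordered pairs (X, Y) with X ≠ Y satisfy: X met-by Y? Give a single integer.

Checking all 90 ordered pairs for relation 'met-by'; matching pairs in alphabetical order:
(N, V): N met-by V ✓
Count: 1.

1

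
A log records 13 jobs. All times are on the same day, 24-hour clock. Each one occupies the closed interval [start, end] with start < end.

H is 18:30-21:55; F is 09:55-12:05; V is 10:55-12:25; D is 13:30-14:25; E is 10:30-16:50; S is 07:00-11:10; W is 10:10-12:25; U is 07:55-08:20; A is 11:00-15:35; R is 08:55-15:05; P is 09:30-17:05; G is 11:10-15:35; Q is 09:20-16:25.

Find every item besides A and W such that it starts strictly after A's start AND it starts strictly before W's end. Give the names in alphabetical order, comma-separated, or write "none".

G

Conditions: its start is strictly after A's start (X.start > 11:00) AND its start is strictly before W's end (X.start < 12:25).
D: start 13:30 > 11:00? ✓; start 13:30 < 12:25? ✗ → no.
E: start 10:30 > 11:00? ✗; start 10:30 < 12:25? ✓ → no.
F: start 09:55 > 11:00? ✗; start 09:55 < 12:25? ✓ → no.
G: start 11:10 > 11:00? ✓; start 11:10 < 12:25? ✓ → yes.
H: start 18:30 > 11:00? ✓; start 18:30 < 12:25? ✗ → no.
P: start 09:30 > 11:00? ✗; start 09:30 < 12:25? ✓ → no.
Q: start 09:20 > 11:00? ✗; start 09:20 < 12:25? ✓ → no.
R: start 08:55 > 11:00? ✗; start 08:55 < 12:25? ✓ → no.
S: start 07:00 > 11:00? ✗; start 07:00 < 12:25? ✓ → no.
U: start 07:55 > 11:00? ✗; start 07:55 < 12:25? ✓ → no.
V: start 10:55 > 11:00? ✗; start 10:55 < 12:25? ✓ → no.
Result: G.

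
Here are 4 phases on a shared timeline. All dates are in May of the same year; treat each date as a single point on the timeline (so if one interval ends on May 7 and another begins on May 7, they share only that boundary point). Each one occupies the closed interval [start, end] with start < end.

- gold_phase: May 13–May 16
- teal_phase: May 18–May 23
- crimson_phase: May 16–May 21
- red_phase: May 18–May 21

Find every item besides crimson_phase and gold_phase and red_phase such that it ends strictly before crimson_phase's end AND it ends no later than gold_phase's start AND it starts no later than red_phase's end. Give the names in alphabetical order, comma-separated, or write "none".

Conditions: its end is strictly before crimson_phase's end (X.end < May 21) AND its end is no later than gold_phase's start (X.end <= May 13) AND its start is no later than red_phase's end (X.start <= May 21).
teal_phase: end May 23 < May 21? ✗; end May 23 <= May 13? ✗; start May 18 <= May 21? ✓ → no.
Result: none.

none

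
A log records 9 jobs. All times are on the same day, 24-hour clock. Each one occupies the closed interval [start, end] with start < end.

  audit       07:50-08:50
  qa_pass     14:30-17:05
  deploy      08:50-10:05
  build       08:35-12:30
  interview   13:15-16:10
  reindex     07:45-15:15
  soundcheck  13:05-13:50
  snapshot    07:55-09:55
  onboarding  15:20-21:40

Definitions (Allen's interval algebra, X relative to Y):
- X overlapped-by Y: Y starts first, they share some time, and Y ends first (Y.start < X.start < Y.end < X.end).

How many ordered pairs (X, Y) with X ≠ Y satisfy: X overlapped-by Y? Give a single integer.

Checking all 72 ordered pairs for relation 'overlapped-by'; matching pairs in alphabetical order:
(build, audit): build overlapped-by audit ✓
(build, snapshot): build overlapped-by snapshot ✓
(deploy, snapshot): deploy overlapped-by snapshot ✓
(interview, reindex): interview overlapped-by reindex ✓
(interview, soundcheck): interview overlapped-by soundcheck ✓
(onboarding, interview): onboarding overlapped-by interview ✓
(onboarding, qa_pass): onboarding overlapped-by qa_pass ✓
(qa_pass, interview): qa_pass overlapped-by interview ✓
(qa_pass, reindex): qa_pass overlapped-by reindex ✓
(snapshot, audit): snapshot overlapped-by audit ✓
Count: 10.

10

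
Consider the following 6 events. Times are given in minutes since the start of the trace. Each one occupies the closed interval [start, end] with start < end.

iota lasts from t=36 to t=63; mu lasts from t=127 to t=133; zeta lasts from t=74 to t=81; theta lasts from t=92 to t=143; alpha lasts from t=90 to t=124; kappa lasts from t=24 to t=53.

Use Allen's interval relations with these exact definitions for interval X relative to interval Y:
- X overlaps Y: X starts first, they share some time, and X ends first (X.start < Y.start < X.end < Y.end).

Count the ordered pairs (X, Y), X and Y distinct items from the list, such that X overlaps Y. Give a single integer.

2

Checking all 30 ordered pairs for relation 'overlaps'; matching pairs in alphabetical order:
(alpha, theta): alpha overlaps theta ✓
(kappa, iota): kappa overlaps iota ✓
Count: 2.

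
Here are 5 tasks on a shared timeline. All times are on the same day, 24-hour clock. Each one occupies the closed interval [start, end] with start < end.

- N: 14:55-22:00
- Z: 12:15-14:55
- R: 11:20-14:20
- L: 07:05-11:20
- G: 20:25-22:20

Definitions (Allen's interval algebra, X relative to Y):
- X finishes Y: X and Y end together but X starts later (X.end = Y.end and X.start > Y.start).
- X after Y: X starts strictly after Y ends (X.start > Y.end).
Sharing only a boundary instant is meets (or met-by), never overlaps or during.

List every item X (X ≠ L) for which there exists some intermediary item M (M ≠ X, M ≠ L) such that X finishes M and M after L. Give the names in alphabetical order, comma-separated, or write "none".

Target L = [07:05, 11:20].
Intermediaries M with M after L: G, N, Z.
Via G — items with X finishes G: none.
Via N — items with X finishes N: none.
Via Z — items with X finishes Z: none.
Union: none.

none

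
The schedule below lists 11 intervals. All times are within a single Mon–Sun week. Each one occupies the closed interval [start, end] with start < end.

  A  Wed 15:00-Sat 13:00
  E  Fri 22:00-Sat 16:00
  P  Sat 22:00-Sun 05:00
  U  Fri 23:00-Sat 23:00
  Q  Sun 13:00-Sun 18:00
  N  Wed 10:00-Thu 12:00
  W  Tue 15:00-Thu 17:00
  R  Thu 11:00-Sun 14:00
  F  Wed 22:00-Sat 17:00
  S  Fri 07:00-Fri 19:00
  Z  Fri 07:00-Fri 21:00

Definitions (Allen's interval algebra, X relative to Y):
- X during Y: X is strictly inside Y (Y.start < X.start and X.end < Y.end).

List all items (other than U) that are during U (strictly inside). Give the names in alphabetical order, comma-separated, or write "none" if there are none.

Target U = [Fri 23:00, Sat 23:00].
A [Wed 15:00, Sat 13:00] → overlaps → no.
E [Fri 22:00, Sat 16:00] → overlaps → no.
F [Wed 22:00, Sat 17:00] → overlaps → no.
N [Wed 10:00, Thu 12:00] → before → no.
P [Sat 22:00, Sun 05:00] → overlapped-by → no.
Q [Sun 13:00, Sun 18:00] → after → no.
R [Thu 11:00, Sun 14:00] → contains → no.
S [Fri 07:00, Fri 19:00] → before → no.
W [Tue 15:00, Thu 17:00] → before → no.
Z [Fri 07:00, Fri 21:00] → before → no.
Result: none.

none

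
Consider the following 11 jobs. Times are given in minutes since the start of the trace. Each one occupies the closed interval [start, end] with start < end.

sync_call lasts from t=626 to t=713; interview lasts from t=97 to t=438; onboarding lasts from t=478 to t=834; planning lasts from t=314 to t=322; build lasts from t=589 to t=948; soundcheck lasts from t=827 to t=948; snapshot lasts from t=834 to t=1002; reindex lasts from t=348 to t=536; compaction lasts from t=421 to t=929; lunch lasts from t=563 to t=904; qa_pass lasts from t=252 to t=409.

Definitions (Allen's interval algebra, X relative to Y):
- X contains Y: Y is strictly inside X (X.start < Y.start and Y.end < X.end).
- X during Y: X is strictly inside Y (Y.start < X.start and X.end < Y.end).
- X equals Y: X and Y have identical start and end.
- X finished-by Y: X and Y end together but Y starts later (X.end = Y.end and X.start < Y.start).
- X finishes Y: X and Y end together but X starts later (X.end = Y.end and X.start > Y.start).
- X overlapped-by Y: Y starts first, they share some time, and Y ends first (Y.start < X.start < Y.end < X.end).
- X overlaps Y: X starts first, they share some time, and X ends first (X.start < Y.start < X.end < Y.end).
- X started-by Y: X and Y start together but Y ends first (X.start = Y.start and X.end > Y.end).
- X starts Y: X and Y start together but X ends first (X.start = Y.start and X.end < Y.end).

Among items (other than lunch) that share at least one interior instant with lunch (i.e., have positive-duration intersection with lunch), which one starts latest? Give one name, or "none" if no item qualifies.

snapshot

Target lunch = [t=563, t=904].
build [t=589, t=948] → overlapped-by → candidate.
compaction [t=421, t=929] → contains → candidate.
interview [t=97, t=438] → before → excluded.
onboarding [t=478, t=834] → overlaps → candidate.
planning [t=314, t=322] → before → excluded.
qa_pass [t=252, t=409] → before → excluded.
reindex [t=348, t=536] → before → excluded.
snapshot [t=834, t=1002] → overlapped-by → candidate.
soundcheck [t=827, t=948] → overlapped-by → candidate.
sync_call [t=626, t=713] → during → candidate.
Among candidates, latest start is t=834 → snapshot.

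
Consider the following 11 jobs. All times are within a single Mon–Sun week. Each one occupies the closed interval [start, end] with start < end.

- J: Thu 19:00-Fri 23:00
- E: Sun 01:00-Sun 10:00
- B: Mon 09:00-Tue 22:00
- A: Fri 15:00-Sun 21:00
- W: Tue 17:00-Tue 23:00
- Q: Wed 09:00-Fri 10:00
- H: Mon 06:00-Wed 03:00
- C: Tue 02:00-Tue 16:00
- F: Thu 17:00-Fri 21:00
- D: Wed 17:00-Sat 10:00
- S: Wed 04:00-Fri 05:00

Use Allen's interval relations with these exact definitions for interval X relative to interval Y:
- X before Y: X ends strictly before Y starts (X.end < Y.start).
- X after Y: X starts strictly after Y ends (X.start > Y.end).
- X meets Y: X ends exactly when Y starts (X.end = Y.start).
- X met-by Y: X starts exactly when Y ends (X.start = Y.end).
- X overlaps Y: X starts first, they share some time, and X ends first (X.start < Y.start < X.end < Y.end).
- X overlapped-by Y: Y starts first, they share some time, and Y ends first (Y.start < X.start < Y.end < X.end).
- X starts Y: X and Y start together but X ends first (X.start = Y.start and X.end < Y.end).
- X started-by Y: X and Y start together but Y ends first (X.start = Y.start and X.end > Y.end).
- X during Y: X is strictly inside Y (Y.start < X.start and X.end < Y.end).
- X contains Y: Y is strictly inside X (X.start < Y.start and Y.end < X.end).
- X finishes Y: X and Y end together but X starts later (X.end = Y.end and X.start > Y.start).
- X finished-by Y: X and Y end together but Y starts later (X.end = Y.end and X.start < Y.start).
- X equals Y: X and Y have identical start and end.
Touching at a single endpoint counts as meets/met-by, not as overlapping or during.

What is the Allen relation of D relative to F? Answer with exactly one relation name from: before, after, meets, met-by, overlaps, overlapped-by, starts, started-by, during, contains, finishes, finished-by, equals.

contains

D = [Wed 17:00, Sat 10:00]; F = [Thu 17:00, Fri 21:00].
Compare endpoints: D.start < F.start, D.start < F.end, D.end > F.start, D.end > F.end.
That pattern is 'contains'.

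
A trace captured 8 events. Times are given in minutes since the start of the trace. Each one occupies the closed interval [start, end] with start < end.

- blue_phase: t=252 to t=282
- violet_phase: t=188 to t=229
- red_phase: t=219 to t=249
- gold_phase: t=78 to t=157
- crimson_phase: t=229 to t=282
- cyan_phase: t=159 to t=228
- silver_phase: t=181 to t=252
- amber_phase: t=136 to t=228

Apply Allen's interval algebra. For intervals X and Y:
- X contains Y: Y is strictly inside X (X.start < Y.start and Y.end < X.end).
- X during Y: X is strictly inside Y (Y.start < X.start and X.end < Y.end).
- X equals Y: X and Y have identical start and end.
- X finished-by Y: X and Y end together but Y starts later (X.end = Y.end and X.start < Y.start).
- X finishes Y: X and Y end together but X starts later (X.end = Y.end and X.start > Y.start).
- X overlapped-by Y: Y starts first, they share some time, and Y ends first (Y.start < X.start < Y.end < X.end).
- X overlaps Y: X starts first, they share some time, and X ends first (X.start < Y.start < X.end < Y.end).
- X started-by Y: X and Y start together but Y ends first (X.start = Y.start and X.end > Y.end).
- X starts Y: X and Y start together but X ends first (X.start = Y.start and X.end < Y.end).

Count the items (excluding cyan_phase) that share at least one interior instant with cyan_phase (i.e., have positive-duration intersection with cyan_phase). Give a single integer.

Target cyan_phase = [t=159, t=228].
amber_phase [t=136, t=228] → finished-by → counts.
blue_phase [t=252, t=282] → after → no.
crimson_phase [t=229, t=282] → after → no.
gold_phase [t=78, t=157] → before → no.
red_phase [t=219, t=249] → overlapped-by → counts.
silver_phase [t=181, t=252] → overlapped-by → counts.
violet_phase [t=188, t=229] → overlapped-by → counts.
Total: 4.

4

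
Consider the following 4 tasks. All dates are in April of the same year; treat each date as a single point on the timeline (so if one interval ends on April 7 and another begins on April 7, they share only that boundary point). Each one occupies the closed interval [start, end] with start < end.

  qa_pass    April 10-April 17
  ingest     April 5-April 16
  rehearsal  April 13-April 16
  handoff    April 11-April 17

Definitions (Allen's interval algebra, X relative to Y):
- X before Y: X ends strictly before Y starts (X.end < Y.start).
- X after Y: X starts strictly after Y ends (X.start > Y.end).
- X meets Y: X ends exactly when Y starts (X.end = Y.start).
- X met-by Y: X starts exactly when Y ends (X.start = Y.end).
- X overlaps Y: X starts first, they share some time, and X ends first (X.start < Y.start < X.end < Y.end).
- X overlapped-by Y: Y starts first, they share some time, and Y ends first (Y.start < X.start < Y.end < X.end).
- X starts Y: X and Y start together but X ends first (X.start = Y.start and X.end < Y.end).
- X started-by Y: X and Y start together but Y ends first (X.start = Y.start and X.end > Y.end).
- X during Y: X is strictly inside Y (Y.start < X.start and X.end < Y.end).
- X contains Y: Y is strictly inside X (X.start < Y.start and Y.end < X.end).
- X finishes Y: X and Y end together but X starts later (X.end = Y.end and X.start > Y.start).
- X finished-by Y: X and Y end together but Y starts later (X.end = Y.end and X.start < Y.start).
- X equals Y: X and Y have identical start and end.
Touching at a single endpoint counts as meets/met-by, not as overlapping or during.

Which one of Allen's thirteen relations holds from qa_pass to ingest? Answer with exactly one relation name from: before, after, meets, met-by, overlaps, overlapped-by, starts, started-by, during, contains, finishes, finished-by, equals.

qa_pass = [April 10, April 17]; ingest = [April 5, April 16].
Compare endpoints: qa_pass.start > ingest.start, qa_pass.start < ingest.end, qa_pass.end > ingest.start, qa_pass.end > ingest.end.
That pattern is 'overlapped-by'.

overlapped-by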